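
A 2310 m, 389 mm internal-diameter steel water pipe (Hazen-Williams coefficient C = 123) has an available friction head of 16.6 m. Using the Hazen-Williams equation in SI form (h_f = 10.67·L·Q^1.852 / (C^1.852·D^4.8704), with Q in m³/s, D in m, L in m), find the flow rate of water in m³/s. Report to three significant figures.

Q ≈ 0.199 m³/s

Rearranging: Q = [h_f·C^1.852·D^4.8704 / (10.67·L)]^(1/1.852)
Q = [16.6·123^1.852·0.389^4.8704 / (10.67·2310)]^0.540 = 0.1991 m³/s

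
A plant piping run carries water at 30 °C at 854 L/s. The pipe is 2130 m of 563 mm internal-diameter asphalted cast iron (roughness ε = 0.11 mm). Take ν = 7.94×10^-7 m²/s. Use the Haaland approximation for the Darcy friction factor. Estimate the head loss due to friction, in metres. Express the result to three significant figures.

V = 4Q/(πD²) = 4·0.854/(π·0.563²) = 3.430 m/s
Re = VD/ν = 3.430·0.563/7.94×10^-7 = 2.43×10^6 → turbulent
ε/D = 0.11/563 = 1.95×10^-4
Haaland: f = 0.01407
h_f = f(L/D)V²/(2g) = 0.01407·(2130/0.563)·3.430²/(2·9.81) = 31.92 m

h_f ≈ 31.9 m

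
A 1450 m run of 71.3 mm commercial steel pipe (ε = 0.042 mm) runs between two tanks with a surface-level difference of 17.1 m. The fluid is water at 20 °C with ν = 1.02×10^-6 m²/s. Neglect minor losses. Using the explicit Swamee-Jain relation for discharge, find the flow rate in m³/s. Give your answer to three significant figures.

Q ≈ 0.00344 m³/s

Swamee-Jain (Type II): Q = -0.965·√(gD⁵h_f/L)·ln[ε/(3.7D) + √(3.17ν²L/(gD³h_f))]
√(gD⁵h_f/L) = √(9.81·0.0713⁵·17.1/1450) = 4.617×10^-4
ε/(3.7D) = 1.59×10^-4; √(3.17ν²L/(gD³h_f)) = 2.80×10^-4
Q = -0.965·4.617×10^-4·ln(4.397×10^-4) = 0.003444 m³/s
Check: V = 0.863 m/s, Re = 6.03×10^4, f = 0.02226, h_f = 17.2 m ≈ 17.1 m ✓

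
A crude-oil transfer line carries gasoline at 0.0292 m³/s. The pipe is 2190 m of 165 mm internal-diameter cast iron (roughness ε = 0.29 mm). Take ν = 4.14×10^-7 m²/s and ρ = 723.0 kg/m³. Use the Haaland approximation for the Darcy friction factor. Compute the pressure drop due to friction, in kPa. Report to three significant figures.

V = 4Q/(πD²) = 4·0.0292/(π·0.165²) = 1.366 m/s
Re = VD/ν = 1.366·0.165/4.14×10^-7 = 5.44×10^5 → turbulent
ε/D = 0.29/165 = 0.00176
Haaland: f = 0.02301
h_f = f(L/D)V²/(2g) = 0.02301·(2190/0.165)·1.366²/(2·9.81) = 29.02 m
Δp = ρg·h_f = 723.0·9.81·29.02 = 205.9 kPa

Δp ≈ 206 kPa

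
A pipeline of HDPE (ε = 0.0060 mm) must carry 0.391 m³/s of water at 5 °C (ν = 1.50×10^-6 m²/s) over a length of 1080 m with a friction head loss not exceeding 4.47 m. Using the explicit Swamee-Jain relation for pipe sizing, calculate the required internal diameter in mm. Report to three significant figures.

Swamee-Jain (Type III): D = 0.66·[ε^1.25·(LQ²/(gh_f))^4.75 + ν·Q^9.4·(L/(gh_f))^5.2]^0.04
LQ²/(gh_f) = 3.765; L/(gh_f) = 24.63
Term 1 = ε^1.25·(…)^4.75 = 1.61×10^-4; Term 2 = ν·Q^9.4·(…)^5.2 = 0.00379
D = 0.66·(1.61×10^-4 + 0.00379)^0.04 = 0.5289 m = 529 mm
Check: V = 1.78 m/s, Re = 6.27×10^5, f = 0.01278, h_f = 4.21 m ≈ 4.47 m ✓

D ≈ 529 mm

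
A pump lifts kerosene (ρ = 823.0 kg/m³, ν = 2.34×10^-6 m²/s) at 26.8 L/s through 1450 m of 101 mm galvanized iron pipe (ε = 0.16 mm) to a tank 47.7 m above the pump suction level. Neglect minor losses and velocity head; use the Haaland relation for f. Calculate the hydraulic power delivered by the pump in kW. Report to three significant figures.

P_hyd ≈ 51.6 kW

V = 4Q/(πD²) = 3.345 m/s; Re = 1.44×10^5; ε/D = 0.00158; f = 0.02332
h_f = f(L/D)V²/2g = 190.9 m
Total head H = z + h_f = 47.7 + 190.9 = 238.6 m
P_hyd = ρgQH = 823.0·9.81·0.0268·238.6 = 51.64 kW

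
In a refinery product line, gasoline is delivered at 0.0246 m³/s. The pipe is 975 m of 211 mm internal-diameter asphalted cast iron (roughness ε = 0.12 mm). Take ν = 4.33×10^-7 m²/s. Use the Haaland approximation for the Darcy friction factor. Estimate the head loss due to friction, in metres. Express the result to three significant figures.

V = 4Q/(πD²) = 4·0.0246/(π·0.211²) = 0.7035 m/s
Re = VD/ν = 0.7035·0.211/4.33×10^-7 = 3.43×10^5 → turbulent
ε/D = 0.12/211 = 5.69×10^-4
Haaland: f = 0.01832
h_f = f(L/D)V²/(2g) = 0.01832·(975/0.211)·0.7035²/(2·9.81) = 2.136 m

h_f ≈ 2.14 m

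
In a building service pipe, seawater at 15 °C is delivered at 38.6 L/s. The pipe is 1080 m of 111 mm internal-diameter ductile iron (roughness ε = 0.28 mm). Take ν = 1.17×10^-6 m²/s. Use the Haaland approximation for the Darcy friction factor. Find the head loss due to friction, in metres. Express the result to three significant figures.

V = 4Q/(πD²) = 4·0.0386/(π·0.111²) = 3.989 m/s
Re = VD/ν = 3.989·0.111/1.17×10^-6 = 3.78×10^5 → turbulent
ε/D = 0.28/111 = 0.00252
Haaland: f = 0.02535
h_f = f(L/D)V²/(2g) = 0.02535·(1080/0.111)·3.989²/(2·9.81) = 200.0 m

h_f ≈ 200 m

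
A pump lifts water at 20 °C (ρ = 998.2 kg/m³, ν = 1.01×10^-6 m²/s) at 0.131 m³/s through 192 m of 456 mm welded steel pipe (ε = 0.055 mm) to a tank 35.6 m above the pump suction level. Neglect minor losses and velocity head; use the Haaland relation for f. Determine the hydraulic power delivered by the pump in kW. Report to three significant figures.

P_hyd ≈ 45.9 kW

V = 4Q/(πD²) = 0.8021 m/s; Re = 3.62×10^5; ε/D = 1.21×10^-4; f = 0.01504
h_f = f(L/D)V²/2g = 0.2077 m
Total head H = z + h_f = 35.6 + 0.2077 = 35.81 m
P_hyd = ρgQH = 998.2·9.81·0.131·35.81 = 45.93 kW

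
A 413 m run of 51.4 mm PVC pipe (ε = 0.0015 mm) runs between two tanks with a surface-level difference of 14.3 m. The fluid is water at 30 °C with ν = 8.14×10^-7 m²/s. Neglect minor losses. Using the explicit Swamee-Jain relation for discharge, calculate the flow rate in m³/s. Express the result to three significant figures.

Q ≈ 0.00284 m³/s

Swamee-Jain (Type II): Q = -0.965·√(gD⁵h_f/L)·ln[ε/(3.7D) + √(3.17ν²L/(gD³h_f))]
√(gD⁵h_f/L) = √(9.81·0.0514⁵·14.3/413) = 3.491×10^-4
ε/(3.7D) = 7.89×10^-6; √(3.17ν²L/(gD³h_f)) = 2.13×10^-4
Q = -0.965·3.491×10^-4·ln(2.213×10^-4) = 0.002835 m³/s
Check: V = 1.37 m/s, Re = 8.63×10^4, f = 0.01859, h_f = 14.2 m ≈ 14.3 m ✓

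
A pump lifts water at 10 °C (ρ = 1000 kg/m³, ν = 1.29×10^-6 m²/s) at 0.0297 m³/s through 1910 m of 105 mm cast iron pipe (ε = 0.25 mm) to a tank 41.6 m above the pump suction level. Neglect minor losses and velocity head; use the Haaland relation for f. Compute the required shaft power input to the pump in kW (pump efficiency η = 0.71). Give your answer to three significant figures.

V = 4Q/(πD²) = 3.430 m/s; Re = 2.79×10^5; ε/D = 0.00238; f = 0.02510
h_f = f(L/D)V²/2g = 273.8 m
Total head H = z + h_f = 41.6 + 273.8 = 315.4 m
P_hyd = ρgQH = 1000·9.81·0.0297·315.4 = 91.89 kW
P_shaft = P_hyd/η = 91.89/0.71 = 129.4 kW

P_shaft ≈ 129 kW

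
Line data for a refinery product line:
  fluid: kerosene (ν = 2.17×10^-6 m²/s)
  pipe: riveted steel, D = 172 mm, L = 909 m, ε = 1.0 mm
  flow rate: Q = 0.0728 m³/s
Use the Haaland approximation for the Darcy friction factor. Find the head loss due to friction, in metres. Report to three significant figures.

V = 4Q/(πD²) = 4·0.0728/(π·0.172²) = 3.133 m/s
Re = VD/ν = 3.133·0.172/2.17×10^-6 = 2.48×10^5 → turbulent
ε/D = 1.0/172 = 0.00581
Haaland: f = 0.03218
h_f = f(L/D)V²/(2g) = 0.03218·(909/0.172)·3.133²/(2·9.81) = 85.10 m

h_f ≈ 85.1 m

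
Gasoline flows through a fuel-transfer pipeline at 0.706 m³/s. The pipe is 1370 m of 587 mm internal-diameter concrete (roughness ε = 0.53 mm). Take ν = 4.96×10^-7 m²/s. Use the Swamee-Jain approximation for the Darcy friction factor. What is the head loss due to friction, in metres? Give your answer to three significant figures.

V = 4Q/(πD²) = 4·0.706/(π·0.587²) = 2.609 m/s
Re = VD/ν = 2.609·0.587/4.96×10^-7 = 3.09×10^6 → turbulent
ε/D = 0.53/587 = 9.03×10^-4
Swamee-Jain: f = 0.01931
h_f = f(L/D)V²/(2g) = 0.01931·(1370/0.587)·2.609²/(2·9.81) = 15.63 m

h_f ≈ 15.6 m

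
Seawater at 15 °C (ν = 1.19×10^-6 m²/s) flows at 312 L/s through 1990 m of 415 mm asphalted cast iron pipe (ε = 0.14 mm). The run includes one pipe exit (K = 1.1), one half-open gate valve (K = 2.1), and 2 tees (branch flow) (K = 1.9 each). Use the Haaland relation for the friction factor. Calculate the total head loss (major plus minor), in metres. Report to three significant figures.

H_L ≈ 22.8 m

V = 4Q/(πD²) = 2.307 m/s; V²/2g = 0.2712 m
Re = 8.04×10^5, ε/D = 3.37×10^-4 → f = 0.01606 (Haaland)
Major: h_f = f(L/D)·V²/2g = 0.01606·4795·0.2712 = 20.89 m
Minor: ΣK = 7.00; h_m = ΣK·V²/2g = 1.898 m
Total H_L = 20.89 + 1.898 = 22.78 m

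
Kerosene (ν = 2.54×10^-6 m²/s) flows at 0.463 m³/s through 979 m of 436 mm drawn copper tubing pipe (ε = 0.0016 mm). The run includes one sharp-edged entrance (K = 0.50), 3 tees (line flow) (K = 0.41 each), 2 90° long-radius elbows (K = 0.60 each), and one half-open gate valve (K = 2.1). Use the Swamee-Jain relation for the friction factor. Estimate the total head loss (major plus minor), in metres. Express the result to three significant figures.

H_L ≈ 16.8 m

V = 4Q/(πD²) = 3.101 m/s; V²/2g = 0.4902 m
Re = 5.32×10^5, ε/D = 3.67×10^-6 → f = 0.01301 (Swamee-Jain)
Major: h_f = f(L/D)·V²/2g = 0.01301·2245·0.4902 = 14.32 m
Minor: ΣK = 5.03; h_m = ΣK·V²/2g = 2.466 m
Total H_L = 14.32 + 2.466 = 16.78 m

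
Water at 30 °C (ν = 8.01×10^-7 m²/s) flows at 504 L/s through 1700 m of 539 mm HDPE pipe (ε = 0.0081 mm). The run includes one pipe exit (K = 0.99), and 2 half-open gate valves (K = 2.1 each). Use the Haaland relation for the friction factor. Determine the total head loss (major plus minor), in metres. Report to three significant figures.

H_L ≈ 10.1 m

V = 4Q/(πD²) = 2.209 m/s; V²/2g = 0.2487 m
Re = 1.49×10^6, ε/D = 1.50×10^-5 → f = 0.01122 (Haaland)
Major: h_f = f(L/D)·V²/2g = 0.01122·3154·0.2487 = 8.797 m
Minor: ΣK = 5.19; h_m = ΣK·V²/2g = 1.291 m
Total H_L = 8.797 + 1.291 = 10.09 m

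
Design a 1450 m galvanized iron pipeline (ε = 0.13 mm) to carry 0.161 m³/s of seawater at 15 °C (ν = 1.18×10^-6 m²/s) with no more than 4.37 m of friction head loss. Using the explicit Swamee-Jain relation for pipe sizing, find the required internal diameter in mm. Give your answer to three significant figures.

D ≈ 418 mm

Swamee-Jain (Type III): D = 0.66·[ε^1.25·(LQ²/(gh_f))^4.75 + ν·Q^9.4·(L/(gh_f))^5.2]^0.04
LQ²/(gh_f) = 0.8767; L/(gh_f) = 33.82
Term 1 = ε^1.25·(…)^4.75 = 7.43×10^-6; Term 2 = ν·Q^9.4·(…)^5.2 = 3.70×10^-6
D = 0.66·(7.43×10^-6 + 3.70×10^-6)^0.04 = 0.4182 m = 418 mm
Check: V = 1.17 m/s, Re = 4.15×10^5, f = 0.01668, h_f = 4.05 m ≈ 4.37 m ✓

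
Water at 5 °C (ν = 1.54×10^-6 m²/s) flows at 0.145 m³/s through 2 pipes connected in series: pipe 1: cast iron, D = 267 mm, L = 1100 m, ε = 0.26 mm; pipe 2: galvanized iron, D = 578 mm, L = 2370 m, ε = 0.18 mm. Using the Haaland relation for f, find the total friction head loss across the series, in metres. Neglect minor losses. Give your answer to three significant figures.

H ≈ 29.5 m

Pipe 1: V = 2.590 m/s, Re = 4.49×10^5, ε/D = 9.74×10^-4, f = 0.02014, h_1 = f(L/D)V²/2g = 28.36 m
Pipe 2: V = 0.5526 m/s, Re = 2.07×10^5, ε/D = 3.11×10^-4, f = 0.01751, h_2 = f(L/D)V²/2g = 1.117 m
Series → Q common, losses add: H = Σh = 29.48 m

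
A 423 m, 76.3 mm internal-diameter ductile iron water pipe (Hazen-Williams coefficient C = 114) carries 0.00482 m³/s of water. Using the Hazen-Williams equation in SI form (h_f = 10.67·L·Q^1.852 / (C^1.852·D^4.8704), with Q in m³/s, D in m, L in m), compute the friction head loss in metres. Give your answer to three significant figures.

h_f ≈ 9.92 m

h_f = 10.67·423·0.00482^1.852 / (114^1.852·0.0763^4.8704) = 9.924 m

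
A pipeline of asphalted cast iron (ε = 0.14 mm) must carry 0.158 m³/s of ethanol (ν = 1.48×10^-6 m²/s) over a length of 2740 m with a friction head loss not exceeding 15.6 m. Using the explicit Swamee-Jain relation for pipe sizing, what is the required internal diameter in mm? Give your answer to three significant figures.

D ≈ 369 mm

Swamee-Jain (Type III): D = 0.66·[ε^1.25·(LQ²/(gh_f))^4.75 + ν·Q^9.4·(L/(gh_f))^5.2]^0.04
LQ²/(gh_f) = 0.4470; L/(gh_f) = 17.90
Term 1 = ε^1.25·(…)^4.75 = 3.32×10^-7; Term 2 = ν·Q^9.4·(…)^5.2 = 1.42×10^-7
D = 0.66·(3.32×10^-7 + 1.42×10^-7)^0.04 = 0.3686 m = 369 mm
Check: V = 1.48 m/s, Re = 3.69×10^5, f = 0.01732, h_f = 14.4 m ≈ 15.6 m ✓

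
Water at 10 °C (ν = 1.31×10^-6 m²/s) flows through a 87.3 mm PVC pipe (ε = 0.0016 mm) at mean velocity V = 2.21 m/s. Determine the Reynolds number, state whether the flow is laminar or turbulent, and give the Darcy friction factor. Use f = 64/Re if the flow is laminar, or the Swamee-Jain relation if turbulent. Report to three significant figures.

Re ≈ 1.47×10^5; turbulent; f ≈ 0.0166

Re = VD/ν = 2.210·0.0873/1.31×10^-6 = 1.47×10^5
Re > 4000 → turbulent; ε/D = 1.83×10^-5
Swamee-Jain: f = 0.01664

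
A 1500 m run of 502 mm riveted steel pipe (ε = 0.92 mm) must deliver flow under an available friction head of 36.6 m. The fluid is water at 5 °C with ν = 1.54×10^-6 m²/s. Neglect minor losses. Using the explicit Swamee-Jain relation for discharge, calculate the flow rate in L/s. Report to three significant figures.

Swamee-Jain (Type II): Q = -0.965·√(gD⁵h_f/L)·ln[ε/(3.7D) + √(3.17ν²L/(gD³h_f))]
√(gD⁵h_f/L) = √(9.81·0.502⁵·36.6/1500) = 0.08736
ε/(3.7D) = 4.95×10^-4; √(3.17ν²L/(gD³h_f)) = 1.58×10^-5
Q = -0.965·0.08736·ln(5.111×10^-4) = 0.6389 m³/s
Check: V = 3.23 m/s, Re = 1.05×10^6, f = 0.02315, h_f = 36.7 m ≈ 36.6 m ✓

Q ≈ 639 L/s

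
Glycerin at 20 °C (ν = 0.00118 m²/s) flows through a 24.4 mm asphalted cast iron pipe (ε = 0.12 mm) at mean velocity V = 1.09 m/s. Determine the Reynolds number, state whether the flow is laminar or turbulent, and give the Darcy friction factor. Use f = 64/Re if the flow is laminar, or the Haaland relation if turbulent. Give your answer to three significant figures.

Re ≈ 22.5; laminar; f = 64/Re ≈ 2.84

Re = VD/ν = 1.090·0.0244/0.00118 = 22.5
Re < 2300 → laminar → f = 64/Re = 2.840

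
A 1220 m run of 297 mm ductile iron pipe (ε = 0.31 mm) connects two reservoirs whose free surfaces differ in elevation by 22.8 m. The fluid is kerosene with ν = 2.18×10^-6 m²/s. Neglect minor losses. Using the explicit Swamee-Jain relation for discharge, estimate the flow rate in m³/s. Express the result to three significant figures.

Q ≈ 0.159 m³/s

Swamee-Jain (Type II): Q = -0.965·√(gD⁵h_f/L)·ln[ε/(3.7D) + √(3.17ν²L/(gD³h_f))]
√(gD⁵h_f/L) = √(9.81·0.297⁵·22.8/1220) = 0.02058
ε/(3.7D) = 2.82×10^-4; √(3.17ν²L/(gD³h_f)) = 5.60×10^-5
Q = -0.965·0.02058·ln(3.381×10^-4) = 0.1587 m³/s
Check: V = 2.29 m/s, Re = 3.12×10^5, f = 0.02089, h_f = 23.0 m ≈ 22.8 m ✓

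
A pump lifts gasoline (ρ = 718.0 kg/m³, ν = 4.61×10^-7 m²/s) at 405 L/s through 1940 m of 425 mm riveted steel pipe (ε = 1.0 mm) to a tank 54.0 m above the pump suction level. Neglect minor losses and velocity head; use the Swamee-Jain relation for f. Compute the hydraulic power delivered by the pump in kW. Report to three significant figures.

V = 4Q/(πD²) = 2.855 m/s; Re = 2.63×10^6; ε/D = 0.00235; f = 0.02457
h_f = f(L/D)V²/2g = 46.58 m
Total head H = z + h_f = 54.0 + 46.58 = 100.6 m
P_hyd = ρgQH = 718.0·9.81·0.405·100.6 = 286.9 kW

P_hyd ≈ 287 kW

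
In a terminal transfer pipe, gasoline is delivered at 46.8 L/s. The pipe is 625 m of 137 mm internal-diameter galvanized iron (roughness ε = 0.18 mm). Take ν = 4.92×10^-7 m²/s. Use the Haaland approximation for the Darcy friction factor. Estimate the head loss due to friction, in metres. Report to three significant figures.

h_f ≈ 49.9 m

V = 4Q/(πD²) = 4·0.0468/(π·0.137²) = 3.175 m/s
Re = VD/ν = 3.175·0.137/4.92×10^-7 = 8.84×10^5 → turbulent
ε/D = 0.18/137 = 0.00131
Haaland: f = 0.02130
h_f = f(L/D)V²/(2g) = 0.02130·(625/0.137)·3.175²/(2·9.81) = 49.91 m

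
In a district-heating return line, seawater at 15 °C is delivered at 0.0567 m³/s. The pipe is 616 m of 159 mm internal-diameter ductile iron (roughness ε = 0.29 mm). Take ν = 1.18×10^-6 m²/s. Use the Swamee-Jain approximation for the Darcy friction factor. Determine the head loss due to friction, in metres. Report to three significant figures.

V = 4Q/(πD²) = 4·0.0567/(π·0.159²) = 2.856 m/s
Re = VD/ν = 2.856·0.159/1.18×10^-6 = 3.85×10^5 → turbulent
ε/D = 0.29/159 = 0.00182
Swamee-Jain: f = 0.02349
h_f = f(L/D)V²/(2g) = 0.02349·(616/0.159)·2.856²/(2·9.81) = 37.83 m

h_f ≈ 37.8 m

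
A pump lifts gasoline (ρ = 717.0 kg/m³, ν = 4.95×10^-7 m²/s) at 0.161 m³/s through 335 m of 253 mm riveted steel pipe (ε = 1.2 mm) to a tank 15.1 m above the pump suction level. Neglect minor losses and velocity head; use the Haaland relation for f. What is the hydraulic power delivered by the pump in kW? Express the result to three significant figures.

V = 4Q/(πD²) = 3.203 m/s; Re = 1.64×10^6; ε/D = 0.00474; f = 0.03000
h_f = f(L/D)V²/2g = 20.77 m
Total head H = z + h_f = 15.1 + 20.77 = 35.87 m
P_hyd = ρgQH = 717.0·9.81·0.161·35.87 = 40.62 kW

P_hyd ≈ 40.6 kW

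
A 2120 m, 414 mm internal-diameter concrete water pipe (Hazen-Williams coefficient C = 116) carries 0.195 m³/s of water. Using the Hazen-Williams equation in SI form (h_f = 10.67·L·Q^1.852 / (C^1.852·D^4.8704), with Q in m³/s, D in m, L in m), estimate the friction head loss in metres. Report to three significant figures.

h_f ≈ 12.1 m

h_f = 10.67·2120·0.195^1.852 / (116^1.852·0.414^4.8704) = 12.07 m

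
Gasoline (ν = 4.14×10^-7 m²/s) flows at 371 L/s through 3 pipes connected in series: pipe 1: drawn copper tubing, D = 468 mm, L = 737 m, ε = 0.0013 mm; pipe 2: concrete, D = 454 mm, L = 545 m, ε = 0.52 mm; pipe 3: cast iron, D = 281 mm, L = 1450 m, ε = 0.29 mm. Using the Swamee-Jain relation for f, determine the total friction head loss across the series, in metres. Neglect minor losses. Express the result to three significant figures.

Pipe 1: V = 2.157 m/s, Re = 2.44×10^6, ε/D = 2.78×10^-6, f = 0.01017, h_1 = f(L/D)V²/2g = 3.796 m
Pipe 2: V = 2.292 m/s, Re = 2.51×10^6, ε/D = 0.00115, f = 0.02046, h_2 = f(L/D)V²/2g = 6.575 m
Pipe 3: V = 5.982 m/s, Re = 4.06×10^6, ε/D = 0.00103, f = 0.01990, h_3 = f(L/D)V²/2g = 187.3 m
Series → Q common, losses add: H = Σh = 197.7 m

H ≈ 198 m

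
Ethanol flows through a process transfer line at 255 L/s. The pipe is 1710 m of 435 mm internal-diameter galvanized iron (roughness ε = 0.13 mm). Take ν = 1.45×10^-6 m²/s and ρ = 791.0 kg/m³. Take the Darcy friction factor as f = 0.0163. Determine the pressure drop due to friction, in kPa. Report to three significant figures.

V = 4Q/(πD²) = 4·0.255/(π·0.435²) = 1.716 m/s
h_f = f(L/D)V²/(2g) = 0.01630·(1710/0.435)·1.716²/(2·9.81) = 9.615 m
Δp = ρg·h_f = 791.0·9.81·9.615 = 74.61 kPa

Δp ≈ 74.6 kPa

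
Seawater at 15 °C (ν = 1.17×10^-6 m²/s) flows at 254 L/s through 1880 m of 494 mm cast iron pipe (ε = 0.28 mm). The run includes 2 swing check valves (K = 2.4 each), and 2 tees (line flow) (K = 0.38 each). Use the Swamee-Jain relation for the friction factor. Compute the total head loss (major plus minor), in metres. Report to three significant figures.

V = 4Q/(πD²) = 1.325 m/s; V²/2g = 0.08951 m
Re = 5.60×10^5, ε/D = 5.67×10^-4 → f = 0.01809 (Swamee-Jain)
Major: h_f = f(L/D)·V²/2g = 0.01809·3806·0.08951 = 6.163 m
Minor: ΣK = 5.56; h_m = ΣK·V²/2g = 0.4977 m
Total H_L = 6.163 + 0.4977 = 6.661 m

H_L ≈ 6.66 m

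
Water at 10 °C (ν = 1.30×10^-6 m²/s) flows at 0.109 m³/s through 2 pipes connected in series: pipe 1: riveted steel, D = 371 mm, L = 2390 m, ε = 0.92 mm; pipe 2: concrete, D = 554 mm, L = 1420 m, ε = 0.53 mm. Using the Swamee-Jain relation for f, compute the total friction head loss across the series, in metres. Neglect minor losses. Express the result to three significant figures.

H ≈ 9.08 m

Pipe 1: V = 1.008 m/s, Re = 2.88×10^5, ε/D = 0.00248, f = 0.02551, h_1 = f(L/D)V²/2g = 8.515 m
Pipe 2: V = 0.4522 m/s, Re = 1.93×10^5, ε/D = 9.57×10^-4, f = 0.02107, h_2 = f(L/D)V²/2g = 0.5628 m
Series → Q common, losses add: H = Σh = 9.078 m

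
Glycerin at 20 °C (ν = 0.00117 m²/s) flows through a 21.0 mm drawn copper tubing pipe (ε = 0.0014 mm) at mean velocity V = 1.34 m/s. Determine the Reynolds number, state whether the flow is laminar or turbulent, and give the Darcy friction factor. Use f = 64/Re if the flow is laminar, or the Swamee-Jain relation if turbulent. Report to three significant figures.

Re = VD/ν = 1.340·0.0210/0.00117 = 24.1
Re < 2300 → laminar → f = 64/Re = 2.661

Re ≈ 24.1; laminar; f = 64/Re ≈ 2.66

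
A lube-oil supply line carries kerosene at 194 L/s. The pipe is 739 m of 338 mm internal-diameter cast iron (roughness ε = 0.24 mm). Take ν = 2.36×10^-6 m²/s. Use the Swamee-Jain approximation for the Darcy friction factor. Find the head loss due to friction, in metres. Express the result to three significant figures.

V = 4Q/(πD²) = 4·0.194/(π·0.338²) = 2.162 m/s
Re = VD/ν = 2.162·0.338/2.36×10^-6 = 3.10×10^5 → turbulent
ε/D = 0.24/338 = 7.10×10^-4
Swamee-Jain: f = 0.01941
h_f = f(L/D)V²/(2g) = 0.01941·(739/0.338)·2.162²/(2·9.81) = 10.11 m

h_f ≈ 10.1 m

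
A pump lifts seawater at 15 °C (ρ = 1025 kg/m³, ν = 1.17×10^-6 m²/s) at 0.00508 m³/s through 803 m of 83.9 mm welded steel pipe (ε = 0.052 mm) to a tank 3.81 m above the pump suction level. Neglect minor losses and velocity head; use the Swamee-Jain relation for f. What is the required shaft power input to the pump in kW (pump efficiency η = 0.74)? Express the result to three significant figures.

P_shaft ≈ 0.891 kW

V = 4Q/(πD²) = 0.9189 m/s; Re = 6.59×10^4; ε/D = 6.20×10^-4; f = 0.02208
h_f = f(L/D)V²/2g = 9.095 m
Total head H = z + h_f = 3.81 + 9.095 = 12.90 m
P_hyd = ρgQH = 1025·9.81·0.00508·12.90 = 0.6592 kW
P_shaft = P_hyd/η = 0.6592/0.74 = 0.8908 kW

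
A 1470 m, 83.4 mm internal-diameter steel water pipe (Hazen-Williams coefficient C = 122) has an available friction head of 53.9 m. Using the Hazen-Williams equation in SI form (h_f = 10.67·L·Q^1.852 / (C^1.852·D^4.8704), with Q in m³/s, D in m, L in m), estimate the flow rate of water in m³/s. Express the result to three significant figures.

Rearranging: Q = [h_f·C^1.852·D^4.8704 / (10.67·L)]^(1/1.852)
Q = [53.9·122^1.852·0.0834^4.8704 / (10.67·1470)]^0.540 = 0.008295 m³/s

Q ≈ 0.00830 m³/s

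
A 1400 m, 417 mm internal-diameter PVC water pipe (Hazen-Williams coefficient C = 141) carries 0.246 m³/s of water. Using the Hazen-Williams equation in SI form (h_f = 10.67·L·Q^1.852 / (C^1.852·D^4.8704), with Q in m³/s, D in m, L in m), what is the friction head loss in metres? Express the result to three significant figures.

h_f ≈ 8.24 m

h_f = 10.67·1400·0.246^1.852 / (141^1.852·0.417^4.8704) = 8.242 m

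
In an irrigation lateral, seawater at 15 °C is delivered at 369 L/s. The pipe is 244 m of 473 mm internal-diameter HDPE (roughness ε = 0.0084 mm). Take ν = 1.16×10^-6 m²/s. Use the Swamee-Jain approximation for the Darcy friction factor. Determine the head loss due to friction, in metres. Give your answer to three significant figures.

h_f ≈ 1.43 m

V = 4Q/(πD²) = 4·0.369/(π·0.473²) = 2.100 m/s
Re = VD/ν = 2.100·0.473/1.16×10^-6 = 8.56×10^5 → turbulent
ε/D = 0.0084/473 = 1.78×10^-5
Swamee-Jain: f = 0.01230
h_f = f(L/D)V²/(2g) = 0.01230·(244/0.473)·2.100²/(2·9.81) = 1.427 m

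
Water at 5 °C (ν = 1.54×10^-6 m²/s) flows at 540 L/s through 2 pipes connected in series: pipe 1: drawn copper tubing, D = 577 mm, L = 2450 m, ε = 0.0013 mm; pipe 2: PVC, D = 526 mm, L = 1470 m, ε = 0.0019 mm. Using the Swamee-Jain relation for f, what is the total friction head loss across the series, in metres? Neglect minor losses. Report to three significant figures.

Pipe 1: V = 2.065 m/s, Re = 7.74×10^5, ε/D = 2.25×10^-6, f = 0.01217, h_1 = f(L/D)V²/2g = 11.24 m
Pipe 2: V = 2.485 m/s, Re = 8.49×10^5, ε/D = 3.61×10^-6, f = 0.01202, h_2 = f(L/D)V²/2g = 10.57 m
Series → Q common, losses add: H = Σh = 21.81 m

H ≈ 21.8 m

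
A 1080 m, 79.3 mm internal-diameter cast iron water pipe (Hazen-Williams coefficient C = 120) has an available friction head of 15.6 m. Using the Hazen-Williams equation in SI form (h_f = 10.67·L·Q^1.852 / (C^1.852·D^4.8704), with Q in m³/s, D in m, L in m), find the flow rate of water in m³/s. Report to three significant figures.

Q ≈ 0.00432 m³/s

Rearranging: Q = [h_f·C^1.852·D^4.8704 / (10.67·L)]^(1/1.852)
Q = [15.6·120^1.852·0.0793^4.8704 / (10.67·1080)]^0.540 = 0.004322 m³/s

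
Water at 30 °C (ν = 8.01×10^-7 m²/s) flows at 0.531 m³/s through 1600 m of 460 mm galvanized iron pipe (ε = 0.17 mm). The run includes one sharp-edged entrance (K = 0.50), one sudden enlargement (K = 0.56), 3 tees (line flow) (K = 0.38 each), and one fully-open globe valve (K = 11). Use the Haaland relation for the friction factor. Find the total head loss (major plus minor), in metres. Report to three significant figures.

V = 4Q/(πD²) = 3.195 m/s; V²/2g = 0.5203 m
Re = 1.83×10^6, ε/D = 3.70×10^-4 → f = 0.01596 (Haaland)
Major: h_f = f(L/D)·V²/2g = 0.01596·3478·0.5203 = 28.88 m
Minor: ΣK = 13.2; h_m = ΣK·V²/2g = 6.868 m
Total H_L = 28.88 + 6.868 = 35.75 m

H_L ≈ 35.8 m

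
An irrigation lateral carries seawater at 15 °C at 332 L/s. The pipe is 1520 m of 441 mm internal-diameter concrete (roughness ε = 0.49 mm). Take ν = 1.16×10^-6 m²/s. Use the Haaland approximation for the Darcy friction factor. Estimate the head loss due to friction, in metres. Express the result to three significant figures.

h_f ≈ 17.0 m

V = 4Q/(πD²) = 4·0.332/(π·0.441²) = 2.174 m/s
Re = VD/ν = 2.174·0.441/1.16×10^-6 = 8.26×10^5 → turbulent
ε/D = 0.49/441 = 0.00111
Haaland: f = 0.02049
h_f = f(L/D)V²/(2g) = 0.02049·(1520/0.441)·2.174²/(2·9.81) = 17.00 m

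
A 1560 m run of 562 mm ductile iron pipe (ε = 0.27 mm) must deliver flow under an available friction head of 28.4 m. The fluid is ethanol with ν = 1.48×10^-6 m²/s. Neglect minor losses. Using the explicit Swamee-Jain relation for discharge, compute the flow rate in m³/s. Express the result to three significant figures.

Swamee-Jain (Type II): Q = -0.965·√(gD⁵h_f/L)·ln[ε/(3.7D) + √(3.17ν²L/(gD³h_f))]
√(gD⁵h_f/L) = √(9.81·0.562⁵·28.4/1560) = 0.1001
ε/(3.7D) = 1.30×10^-4; √(3.17ν²L/(gD³h_f)) = 1.48×10^-5
Q = -0.965·0.1001·ln(1.446×10^-4) = 0.8537 m³/s
Check: V = 3.44 m/s, Re = 1.31×10^6, f = 0.01704, h_f = 28.6 m ≈ 28.4 m ✓

Q ≈ 0.854 m³/s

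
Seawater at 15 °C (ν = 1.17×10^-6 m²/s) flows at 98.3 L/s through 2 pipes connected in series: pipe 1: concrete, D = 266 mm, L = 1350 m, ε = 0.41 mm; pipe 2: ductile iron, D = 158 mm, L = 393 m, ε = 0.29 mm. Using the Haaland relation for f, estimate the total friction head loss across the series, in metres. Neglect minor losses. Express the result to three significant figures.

Pipe 1: V = 1.769 m/s, Re = 4.02×10^5, ε/D = 0.00154, f = 0.02240, h_1 = f(L/D)V²/2g = 18.13 m
Pipe 2: V = 5.014 m/s, Re = 6.77×10^5, ε/D = 0.00184, f = 0.02319, h_2 = f(L/D)V²/2g = 73.91 m
Series → Q common, losses add: H = Σh = 92.04 m

H ≈ 92.0 m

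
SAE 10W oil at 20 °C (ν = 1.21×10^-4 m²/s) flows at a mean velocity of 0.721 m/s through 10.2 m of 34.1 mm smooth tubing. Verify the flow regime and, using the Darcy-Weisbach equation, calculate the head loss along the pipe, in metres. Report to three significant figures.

Re = VD/ν = 0.721·0.03410/1.21×10^-4 = 203 → laminar (Re < 2300)
f = 64/Re = 0.3150
h_f = f(L/D)V²/(2g) = 0.3150·(10.2/0.03410)·0.721²/(2·9.81) = 2.496 m

h_f ≈ 2.50 m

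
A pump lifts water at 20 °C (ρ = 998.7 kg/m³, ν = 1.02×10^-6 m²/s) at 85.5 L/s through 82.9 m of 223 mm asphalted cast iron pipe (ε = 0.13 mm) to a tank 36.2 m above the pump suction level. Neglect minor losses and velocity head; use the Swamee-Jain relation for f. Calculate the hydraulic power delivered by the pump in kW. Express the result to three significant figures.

P_hyd ≈ 31.7 kW

V = 4Q/(πD²) = 2.189 m/s; Re = 4.79×10^5; ε/D = 5.83×10^-4; f = 0.01831
h_f = f(L/D)V²/2g = 1.663 m
Total head H = z + h_f = 36.2 + 1.663 = 37.86 m
P_hyd = ρgQH = 998.7·9.81·0.0855·37.86 = 31.72 kW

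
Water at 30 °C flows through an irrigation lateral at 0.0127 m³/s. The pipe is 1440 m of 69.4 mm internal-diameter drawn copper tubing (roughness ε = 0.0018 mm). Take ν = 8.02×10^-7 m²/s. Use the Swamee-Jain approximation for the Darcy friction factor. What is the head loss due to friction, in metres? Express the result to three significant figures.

V = 4Q/(πD²) = 4·0.0127/(π·0.0694²) = 3.357 m/s
Re = VD/ν = 3.357·0.0694/8.02×10^-7 = 2.91×10^5 → turbulent
ε/D = 0.0018/69.4 = 2.59×10^-5
Swamee-Jain: f = 0.01476
h_f = f(L/D)V²/(2g) = 0.01476·(1440/0.0694)·3.357²/(2·9.81) = 175.9 m

h_f ≈ 176 m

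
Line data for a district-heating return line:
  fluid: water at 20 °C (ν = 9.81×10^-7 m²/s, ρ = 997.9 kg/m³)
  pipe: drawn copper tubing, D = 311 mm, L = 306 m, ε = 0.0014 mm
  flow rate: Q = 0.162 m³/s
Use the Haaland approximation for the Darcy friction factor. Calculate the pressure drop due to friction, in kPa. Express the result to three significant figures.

Δp ≈ 27.8 kPa

V = 4Q/(πD²) = 4·0.162/(π·0.311²) = 2.133 m/s
Re = VD/ν = 2.133·0.311/9.81×10^-7 = 6.76×10^5 → turbulent
ε/D = 0.0014/311 = 4.50×10^-6
Haaland: f = 0.01245
h_f = f(L/D)V²/(2g) = 0.01245·(306/0.311)·2.133²/(2·9.81) = 2.839 m
Δp = ρg·h_f = 997.9·9.81·2.839 = 27.79 kPa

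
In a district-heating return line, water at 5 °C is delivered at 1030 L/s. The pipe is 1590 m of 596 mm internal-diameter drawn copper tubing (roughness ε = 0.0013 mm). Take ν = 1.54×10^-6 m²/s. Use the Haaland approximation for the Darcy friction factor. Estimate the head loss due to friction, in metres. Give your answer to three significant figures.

V = 4Q/(πD²) = 4·1.03/(π·0.596²) = 3.692 m/s
Re = VD/ν = 3.692·0.596/1.54×10^-6 = 1.43×10^6 → turbulent
ε/D = 0.0013/596 = 2.18×10^-6
Haaland: f = 0.01097
h_f = f(L/D)V²/(2g) = 0.01097·(1590/0.596)·3.692²/(2·9.81) = 20.32 m

h_f ≈ 20.3 m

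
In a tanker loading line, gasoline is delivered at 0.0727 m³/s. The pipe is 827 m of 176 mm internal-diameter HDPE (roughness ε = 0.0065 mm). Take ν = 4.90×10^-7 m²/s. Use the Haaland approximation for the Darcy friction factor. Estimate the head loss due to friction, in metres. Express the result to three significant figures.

V = 4Q/(πD²) = 4·0.0727/(π·0.176²) = 2.988 m/s
Re = VD/ν = 2.988·0.176/4.90×10^-7 = 1.07×10^6 → turbulent
ε/D = 0.0065/176 = 3.69×10^-5
Haaland: f = 0.01218
h_f = f(L/D)V²/(2g) = 0.01218·(827/0.176)·2.988²/(2·9.81) = 26.04 m

h_f ≈ 26.0 m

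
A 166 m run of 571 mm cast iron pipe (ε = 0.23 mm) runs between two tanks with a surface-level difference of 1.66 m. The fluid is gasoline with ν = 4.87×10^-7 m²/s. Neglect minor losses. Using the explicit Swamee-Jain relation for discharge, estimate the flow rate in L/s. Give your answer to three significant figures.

Q ≈ 675 L/s

Swamee-Jain (Type II): Q = -0.965·√(gD⁵h_f/L)·ln[ε/(3.7D) + √(3.17ν²L/(gD³h_f))]
√(gD⁵h_f/L) = √(9.81·0.571⁵·1.66/166) = 0.07717
ε/(3.7D) = 1.09×10^-4; √(3.17ν²L/(gD³h_f)) = 6.42×10^-6
Q = -0.965·0.07717·ln(1.153×10^-4) = 0.6753 m³/s
Check: V = 2.64 m/s, Re = 3.09×10^6, f = 0.01618, h_f = 1.67 m ≈ 1.66 m ✓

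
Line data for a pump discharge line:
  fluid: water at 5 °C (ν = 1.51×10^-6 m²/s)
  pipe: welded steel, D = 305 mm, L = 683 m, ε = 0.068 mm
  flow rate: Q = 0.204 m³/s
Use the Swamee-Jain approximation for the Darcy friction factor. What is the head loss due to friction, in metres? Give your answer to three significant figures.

h_f ≈ 13.9 m

V = 4Q/(πD²) = 4·0.204/(π·0.305²) = 2.792 m/s
Re = VD/ν = 2.792·0.305/1.51×10^-6 = 5.64×10^5 → turbulent
ε/D = 0.068/305 = 2.23×10^-4
Swamee-Jain: f = 0.01557
h_f = f(L/D)V²/(2g) = 0.01557·(683/0.305)·2.792²/(2·9.81) = 13.86 m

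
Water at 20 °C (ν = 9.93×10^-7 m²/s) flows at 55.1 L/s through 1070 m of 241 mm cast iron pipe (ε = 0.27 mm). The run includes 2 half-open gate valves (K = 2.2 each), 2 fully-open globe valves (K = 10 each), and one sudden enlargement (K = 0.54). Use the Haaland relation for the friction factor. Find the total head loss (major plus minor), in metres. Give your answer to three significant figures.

H_L ≈ 8.80 m

V = 4Q/(πD²) = 1.208 m/s; V²/2g = 0.07436 m
Re = 2.93×10^5, ε/D = 0.00112 → f = 0.02103 (Haaland)
Major: h_f = f(L/D)·V²/2g = 0.02103·4440·0.07436 = 6.945 m
Minor: ΣK = 24.9; h_m = ΣK·V²/2g = 1.855 m
Total H_L = 6.945 + 1.855 = 8.799 m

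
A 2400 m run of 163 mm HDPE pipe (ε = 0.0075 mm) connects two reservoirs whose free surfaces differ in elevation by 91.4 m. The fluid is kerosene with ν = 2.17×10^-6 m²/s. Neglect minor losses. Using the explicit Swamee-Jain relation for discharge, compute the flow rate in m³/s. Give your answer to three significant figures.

Q ≈ 0.0578 m³/s

Swamee-Jain (Type II): Q = -0.965·√(gD⁵h_f/L)·ln[ε/(3.7D) + √(3.17ν²L/(gD³h_f))]
√(gD⁵h_f/L) = √(9.81·0.163⁵·91.4/2400) = 0.006556
ε/(3.7D) = 1.24×10^-5; √(3.17ν²L/(gD³h_f)) = 9.61×10^-5
Q = -0.965·0.006556·ln(1.085×10^-4) = 0.05776 m³/s
Check: V = 2.77 m/s, Re = 2.08×10^5, f = 0.01584, h_f = 91.1 m ≈ 91.4 m ✓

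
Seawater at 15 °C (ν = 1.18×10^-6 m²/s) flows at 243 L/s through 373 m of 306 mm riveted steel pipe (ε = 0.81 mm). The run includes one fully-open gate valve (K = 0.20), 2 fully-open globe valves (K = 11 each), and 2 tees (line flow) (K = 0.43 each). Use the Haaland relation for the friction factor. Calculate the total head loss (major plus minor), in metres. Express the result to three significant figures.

V = 4Q/(πD²) = 3.304 m/s; V²/2g = 0.5565 m
Re = 8.57×10^5, ε/D = 0.00265 → f = 0.02548 (Haaland)
Major: h_f = f(L/D)·V²/2g = 0.02548·1219·0.5565 = 17.28 m
Minor: ΣK = 23.1; h_m = ΣK·V²/2g = 12.83 m
Total H_L = 17.28 + 12.83 = 30.11 m

H_L ≈ 30.1 m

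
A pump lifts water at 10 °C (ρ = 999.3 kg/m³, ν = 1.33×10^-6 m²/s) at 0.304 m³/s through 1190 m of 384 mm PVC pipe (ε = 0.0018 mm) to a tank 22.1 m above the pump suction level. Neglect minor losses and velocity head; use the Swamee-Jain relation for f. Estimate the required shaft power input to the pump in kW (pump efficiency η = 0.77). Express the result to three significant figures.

P_shaft ≈ 137 kW

V = 4Q/(πD²) = 2.625 m/s; Re = 7.58×10^5; ε/D = 4.69×10^-6; f = 0.01227
h_f = f(L/D)V²/2g = 13.35 m
Total head H = z + h_f = 22.1 + 13.35 = 35.45 m
P_hyd = ρgQH = 999.3·9.81·0.304·35.45 = 105.6 kW
P_shaft = P_hyd/η = 105.6/0.77 = 137.2 kW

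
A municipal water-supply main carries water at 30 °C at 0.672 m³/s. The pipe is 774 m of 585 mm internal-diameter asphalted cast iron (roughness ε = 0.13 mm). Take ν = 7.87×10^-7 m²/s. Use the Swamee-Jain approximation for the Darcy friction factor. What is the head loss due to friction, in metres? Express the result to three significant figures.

V = 4Q/(πD²) = 4·0.672/(π·0.585²) = 2.500 m/s
Re = VD/ν = 2.500·0.585/7.87×10^-7 = 1.86×10^6 → turbulent
ε/D = 0.13/585 = 2.22×10^-4
Swamee-Jain: f = 0.01462
h_f = f(L/D)V²/(2g) = 0.01462·(774/0.585)·2.500²/(2·9.81) = 6.161 m

h_f ≈ 6.16 m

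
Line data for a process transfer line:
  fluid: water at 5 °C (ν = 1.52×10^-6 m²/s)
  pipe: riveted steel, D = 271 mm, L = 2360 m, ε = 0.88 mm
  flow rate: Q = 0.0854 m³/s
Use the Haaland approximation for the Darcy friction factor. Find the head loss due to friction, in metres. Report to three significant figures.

V = 4Q/(πD²) = 4·0.0854/(π·0.271²) = 1.481 m/s
Re = VD/ν = 1.481·0.271/1.52×10^-6 = 2.64×10^5 → turbulent
ε/D = 0.88/271 = 0.00325
Haaland: f = 0.02725
h_f = f(L/D)V²/(2g) = 0.02725·(2360/0.271)·1.481²/(2·9.81) = 26.51 m

h_f ≈ 26.5 m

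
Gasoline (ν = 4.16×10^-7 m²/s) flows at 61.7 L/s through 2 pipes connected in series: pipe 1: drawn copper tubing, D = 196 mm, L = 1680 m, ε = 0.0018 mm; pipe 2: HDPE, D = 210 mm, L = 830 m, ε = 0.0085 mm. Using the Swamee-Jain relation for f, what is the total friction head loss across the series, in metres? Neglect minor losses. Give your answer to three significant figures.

Pipe 1: V = 2.045 m/s, Re = 9.63×10^5, ε/D = 9.18×10^-6, f = 0.01190, h_1 = f(L/D)V²/2g = 21.74 m
Pipe 2: V = 1.781 m/s, Re = 8.99×10^5, ε/D = 4.05×10^-5, f = 0.01267, h_2 = f(L/D)V²/2g = 8.097 m
Series → Q common, losses add: H = Σh = 29.84 m

H ≈ 29.8 m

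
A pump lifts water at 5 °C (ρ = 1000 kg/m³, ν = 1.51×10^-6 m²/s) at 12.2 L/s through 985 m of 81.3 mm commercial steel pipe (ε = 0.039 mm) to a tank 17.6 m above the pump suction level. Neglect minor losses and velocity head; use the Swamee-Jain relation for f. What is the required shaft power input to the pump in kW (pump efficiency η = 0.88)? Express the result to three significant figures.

P_shaft ≈ 11.6 kW

V = 4Q/(πD²) = 2.350 m/s; Re = 1.27×10^5; ε/D = 4.80×10^-4; f = 0.01975
h_f = f(L/D)V²/2g = 67.34 m
Total head H = z + h_f = 17.6 + 67.34 = 84.94 m
P_hyd = ρgQH = 1000·9.81·0.0122·84.94 = 10.17 kW
P_shaft = P_hyd/η = 10.17/0.88 = 11.55 kW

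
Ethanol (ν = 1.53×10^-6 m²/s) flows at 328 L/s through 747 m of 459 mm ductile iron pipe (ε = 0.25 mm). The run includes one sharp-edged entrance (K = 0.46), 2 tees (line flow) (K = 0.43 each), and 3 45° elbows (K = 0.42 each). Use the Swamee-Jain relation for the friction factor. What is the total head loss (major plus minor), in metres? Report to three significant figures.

V = 4Q/(πD²) = 1.982 m/s; V²/2g = 0.2003 m
Re = 5.95×10^5, ε/D = 5.45×10^-4 → f = 0.01791 (Swamee-Jain)
Major: h_f = f(L/D)·V²/2g = 0.01791·1627·0.2003 = 5.838 m
Minor: ΣK = 2.58; h_m = ΣK·V²/2g = 0.5167 m
Total H_L = 5.838 + 0.5167 = 6.355 m

H_L ≈ 6.35 m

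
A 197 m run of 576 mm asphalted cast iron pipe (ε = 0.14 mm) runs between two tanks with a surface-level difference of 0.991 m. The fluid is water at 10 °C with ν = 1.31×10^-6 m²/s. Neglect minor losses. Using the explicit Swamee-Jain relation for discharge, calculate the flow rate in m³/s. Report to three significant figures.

Swamee-Jain (Type II): Q = -0.965·√(gD⁵h_f/L)·ln[ε/(3.7D) + √(3.17ν²L/(gD³h_f))]
√(gD⁵h_f/L) = √(9.81·0.576⁵·0.991/197) = 0.05594
ε/(3.7D) = 6.57×10^-5; √(3.17ν²L/(gD³h_f)) = 2.40×10^-5
Q = -0.965·0.05594·ln(8.971×10^-5) = 0.5030 m³/s
Check: V = 1.93 m/s, Re = 8.49×10^5, f = 0.01535, h_f = 0.997 m ≈ 0.991 m ✓

Q ≈ 0.503 m³/s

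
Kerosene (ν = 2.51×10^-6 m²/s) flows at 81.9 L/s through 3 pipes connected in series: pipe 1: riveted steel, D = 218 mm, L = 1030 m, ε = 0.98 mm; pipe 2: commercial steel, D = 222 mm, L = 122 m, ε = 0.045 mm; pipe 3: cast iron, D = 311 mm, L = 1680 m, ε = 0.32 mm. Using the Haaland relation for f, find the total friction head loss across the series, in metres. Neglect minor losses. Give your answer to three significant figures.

Pipe 1: V = 2.194 m/s, Re = 1.91×10^5, ε/D = 0.00450, f = 0.02996, h_1 = f(L/D)V²/2g = 34.73 m
Pipe 2: V = 2.116 m/s, Re = 1.87×10^5, ε/D = 2.03×10^-4, f = 0.01704, h_2 = f(L/D)V²/2g = 2.137 m
Pipe 3: V = 1.078 m/s, Re = 1.34×10^5, ε/D = 0.00103, f = 0.02156, h_3 = f(L/D)V²/2g = 6.900 m
Series → Q common, losses add: H = Σh = 43.77 m

H ≈ 43.8 m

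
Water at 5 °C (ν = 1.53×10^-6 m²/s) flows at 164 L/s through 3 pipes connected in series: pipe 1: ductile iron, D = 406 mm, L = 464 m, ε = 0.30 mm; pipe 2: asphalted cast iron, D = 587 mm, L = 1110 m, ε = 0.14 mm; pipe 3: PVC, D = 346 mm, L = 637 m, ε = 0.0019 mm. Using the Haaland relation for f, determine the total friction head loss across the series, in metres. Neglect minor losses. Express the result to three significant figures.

Pipe 1: V = 1.267 m/s, Re = 3.36×10^5, ε/D = 7.39×10^-4, f = 0.01924, h_1 = f(L/D)V²/2g = 1.798 m
Pipe 2: V = 0.6060 m/s, Re = 2.33×10^5, ε/D = 2.39×10^-4, f = 0.01682, h_2 = f(L/D)V²/2g = 0.5952 m
Pipe 3: V = 1.744 m/s, Re = 3.94×10^5, ε/D = 5.49×10^-6, f = 0.01369, h_3 = f(L/D)V²/2g = 3.907 m
Series → Q common, losses add: H = Σh = 6.301 m

H ≈ 6.30 m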